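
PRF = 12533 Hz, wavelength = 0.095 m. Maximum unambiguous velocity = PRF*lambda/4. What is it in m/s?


V_ua = 12533 * 0.095 / 4 = 297.7 m/s

297.7 m/s


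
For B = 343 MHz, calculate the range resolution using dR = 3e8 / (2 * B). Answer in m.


dR = 3e8 / (2 * 343000000.0) = 0.44 m

0.44 m


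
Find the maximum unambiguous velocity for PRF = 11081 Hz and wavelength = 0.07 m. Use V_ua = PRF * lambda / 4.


V_ua = 11081 * 0.07 / 4 = 193.9 m/s

193.9 m/s


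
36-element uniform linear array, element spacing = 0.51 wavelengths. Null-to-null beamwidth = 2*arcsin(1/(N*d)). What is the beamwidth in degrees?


1/(N*d) = 1/(36*0.51) = 0.054466
BW = 2*arcsin(0.054466) = 6.2 degrees

6.2 degrees


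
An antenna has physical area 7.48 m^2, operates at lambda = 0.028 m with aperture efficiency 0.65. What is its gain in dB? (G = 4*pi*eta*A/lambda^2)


G_linear = 4*pi*0.65*7.48/0.028^2 = 77930.73
G_dB = 10*log10(77930.73) = 48.9 dB

48.9 dB


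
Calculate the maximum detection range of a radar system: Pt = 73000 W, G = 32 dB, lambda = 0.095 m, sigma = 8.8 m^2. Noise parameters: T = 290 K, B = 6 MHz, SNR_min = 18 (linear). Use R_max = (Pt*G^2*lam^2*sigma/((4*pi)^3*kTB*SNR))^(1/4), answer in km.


G_lin = 10^(32/10) = 1584.893192
R^4 = 73000 * 1584.893192^2 * 0.095^2 * 8.8 / ((4*pi)^3 * 1.38e-23 * 290 * 6000000.0 * 18)
R^4 = 1.69794e19 m^4
R_max = (1.69794e19)^(1/4) = 64192.0 m = 64.2 km

64.2 km


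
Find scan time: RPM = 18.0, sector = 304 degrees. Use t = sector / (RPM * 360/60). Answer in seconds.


t = 304 / (18.0 * 360) * 60 = 2.81 s

2.81 s


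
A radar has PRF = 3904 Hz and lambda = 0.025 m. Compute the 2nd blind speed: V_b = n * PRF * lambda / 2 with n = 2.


V_blind = 2 * 3904 * 0.025 / 2 = 97.6 m/s

97.6 m/s


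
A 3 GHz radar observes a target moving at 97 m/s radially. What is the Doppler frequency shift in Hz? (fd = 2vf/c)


fd = 2 * 97 * 3000000000.0 / 3e8 = 1940.0 Hz

1940.0 Hz


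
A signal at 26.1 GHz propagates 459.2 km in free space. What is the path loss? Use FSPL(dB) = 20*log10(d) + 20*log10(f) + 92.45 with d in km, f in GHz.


20*log10(459.2) = 53.24
20*log10(26.1) = 28.33
FSPL = 174.0 dB

174.0 dB


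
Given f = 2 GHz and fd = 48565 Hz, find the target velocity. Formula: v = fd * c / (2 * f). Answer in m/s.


v = 48565 * 3e8 / (2 * 2000000000.0) = 3642.4 m/s

3642.4 m/s


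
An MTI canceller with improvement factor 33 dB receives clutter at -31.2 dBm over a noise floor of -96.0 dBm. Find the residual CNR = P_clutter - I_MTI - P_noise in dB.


CNR = -31.2 - 33 - (-96.0) = 31.8 dB

31.8 dB


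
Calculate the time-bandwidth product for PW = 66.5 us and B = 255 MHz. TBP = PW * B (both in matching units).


TBP = 66.5 * 255 = 16957.5

16957.5


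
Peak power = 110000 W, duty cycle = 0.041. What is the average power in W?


P_avg = 110000 * 0.041 = 4510.0 W

4510.0 W


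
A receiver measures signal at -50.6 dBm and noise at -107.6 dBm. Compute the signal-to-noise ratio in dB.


SNR = -50.6 - (-107.6) = 57.0 dB

57.0 dB


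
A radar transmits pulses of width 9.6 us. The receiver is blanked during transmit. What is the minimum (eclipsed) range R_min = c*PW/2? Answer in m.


R_min = 3e8 * 9.6e-6 / 2 = 1440.0 m

1440.0 m


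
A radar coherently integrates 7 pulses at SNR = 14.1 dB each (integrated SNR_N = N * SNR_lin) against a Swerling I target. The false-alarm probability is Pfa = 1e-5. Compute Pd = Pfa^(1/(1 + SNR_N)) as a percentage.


SNR_lin = 10^(14.1/10) = 25.70396
SNR_N = 7 * 25.70396 = 179.92772
1/(1 + SNR_N) = 1/180.92772 = 0.0055271
Pd = (1e-5)^0.0055271 = 0.93835
Pd = 93.8%

93.8%


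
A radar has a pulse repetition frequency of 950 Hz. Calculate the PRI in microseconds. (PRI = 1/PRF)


PRI = 1/950 = 0.0010526316 s = 1052.6 us

1052.6 us


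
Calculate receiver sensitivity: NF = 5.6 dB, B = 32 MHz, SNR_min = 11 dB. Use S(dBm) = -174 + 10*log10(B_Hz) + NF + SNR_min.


10*log10(32000000.0) = 75.05
S = -174 + 75.05 + 5.6 + 11 = -82.3 dBm

-82.3 dBm


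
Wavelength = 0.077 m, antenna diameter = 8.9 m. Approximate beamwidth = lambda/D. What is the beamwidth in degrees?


BW_rad = 0.077 / 8.9 = 0.008652
BW_deg = 0.5 degrees

0.5 degrees


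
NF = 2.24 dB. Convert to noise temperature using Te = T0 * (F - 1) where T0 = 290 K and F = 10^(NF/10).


NF_lin = 10^(2.24/10) = 1.674943
Te = 290 * (1.674943 - 1) = 195.7 K

195.7 K


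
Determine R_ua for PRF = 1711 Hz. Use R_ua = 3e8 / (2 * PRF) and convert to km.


R_ua = 3e8 / (2 * 1711) = 87668.0 m = 87.7 km

87.7 km


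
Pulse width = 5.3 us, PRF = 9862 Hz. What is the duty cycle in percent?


DC = 5.3e-6 * 9862 * 100 = 5.23%

5.23%


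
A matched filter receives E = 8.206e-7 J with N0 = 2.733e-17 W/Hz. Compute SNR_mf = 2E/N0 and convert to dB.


SNR_lin = 2 * 8.206e-7 / 2.733e-17 = 6.005e10
SNR_dB = 10*log10(6.005e10) = 107.8 dB

107.8 dB


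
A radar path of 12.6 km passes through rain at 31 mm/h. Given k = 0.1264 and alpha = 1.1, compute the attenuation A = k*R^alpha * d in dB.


gamma = 0.1264 * 31^1.1 = 5.523889 dB/km
A = 5.523889 * 12.6 = 69.6 dB

69.6 dB


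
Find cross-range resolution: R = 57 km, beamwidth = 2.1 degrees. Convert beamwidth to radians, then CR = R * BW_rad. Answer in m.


BW_rad = 0.036651914
CR = 57000 * 0.036651914 = 2089.2 m

2089.2 m


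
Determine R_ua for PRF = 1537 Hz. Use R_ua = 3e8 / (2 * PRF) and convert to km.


R_ua = 3e8 / (2 * 1537) = 97592.7 m = 97.6 km

97.6 km


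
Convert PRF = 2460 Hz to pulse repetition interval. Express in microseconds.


PRI = 1/2460 = 0.0004065041 s = 406.5 us

406.5 us


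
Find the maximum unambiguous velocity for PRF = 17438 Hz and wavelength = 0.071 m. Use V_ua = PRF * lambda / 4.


V_ua = 17438 * 0.071 / 4 = 309.5 m/s

309.5 m/s


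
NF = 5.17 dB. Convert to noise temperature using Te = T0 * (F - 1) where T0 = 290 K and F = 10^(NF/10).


NF_lin = 10^(5.17/10) = 3.288516
Te = 290 * (3.288516 - 1) = 663.7 K

663.7 K


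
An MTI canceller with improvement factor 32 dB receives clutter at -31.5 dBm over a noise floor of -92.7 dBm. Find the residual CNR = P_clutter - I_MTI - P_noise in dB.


CNR = -31.5 - 32 - (-92.7) = 29.2 dB

29.2 dB


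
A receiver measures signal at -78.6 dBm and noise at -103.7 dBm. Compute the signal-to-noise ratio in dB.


SNR = -78.6 - (-103.7) = 25.1 dB

25.1 dB


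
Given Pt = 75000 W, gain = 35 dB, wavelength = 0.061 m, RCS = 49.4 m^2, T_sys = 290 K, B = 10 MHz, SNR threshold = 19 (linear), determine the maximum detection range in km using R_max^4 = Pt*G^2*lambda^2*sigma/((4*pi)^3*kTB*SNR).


G_lin = 10^(35/10) = 3162.27766
R^4 = 75000 * 3162.27766^2 * 0.061^2 * 49.4 / ((4*pi)^3 * 1.38e-23 * 290 * 10000000.0 * 19)
R^4 = 9.13666e19 m^4
R_max = (9.13666e19)^(1/4) = 97768.0 m = 97.8 km

97.8 km


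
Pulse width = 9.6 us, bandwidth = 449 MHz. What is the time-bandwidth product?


TBP = 9.6 * 449 = 4310.4

4310.4


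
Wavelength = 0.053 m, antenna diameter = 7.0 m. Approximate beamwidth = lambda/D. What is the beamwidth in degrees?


BW_rad = 0.053 / 7.0 = 0.007571
BW_deg = 0.43 degrees

0.43 degrees


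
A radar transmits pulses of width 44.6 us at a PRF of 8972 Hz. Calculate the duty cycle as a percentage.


DC = 44.6e-6 * 8972 * 100 = 40.02%

40.02%


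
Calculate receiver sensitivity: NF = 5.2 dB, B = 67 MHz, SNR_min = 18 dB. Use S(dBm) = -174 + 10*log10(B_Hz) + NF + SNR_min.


10*log10(67000000.0) = 78.26
S = -174 + 78.26 + 5.2 + 18 = -72.5 dBm

-72.5 dBm


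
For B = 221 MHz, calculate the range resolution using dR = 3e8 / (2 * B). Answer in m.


dR = 3e8 / (2 * 221000000.0) = 0.68 m

0.68 m


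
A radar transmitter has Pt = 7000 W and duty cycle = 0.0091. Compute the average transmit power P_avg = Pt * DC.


P_avg = 7000 * 0.0091 = 63.7 W

63.7 W


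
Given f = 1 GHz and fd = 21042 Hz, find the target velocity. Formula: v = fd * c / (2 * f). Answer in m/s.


v = 21042 * 3e8 / (2 * 1000000000.0) = 3156.3 m/s

3156.3 m/s


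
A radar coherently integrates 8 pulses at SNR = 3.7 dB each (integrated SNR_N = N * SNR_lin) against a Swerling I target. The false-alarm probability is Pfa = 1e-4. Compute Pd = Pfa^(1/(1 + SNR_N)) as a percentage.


SNR_lin = 10^(3.7/10) = 2.34423
SNR_N = 8 * 2.34423 = 18.75384
1/(1 + SNR_N) = 1/19.75384 = 0.0506231
Pd = (1e-4)^0.0506231 = 0.62735
Pd = 62.7%

62.7%


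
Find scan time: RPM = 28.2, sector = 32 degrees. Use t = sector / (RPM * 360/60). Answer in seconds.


t = 32 / (28.2 * 360) * 60 = 0.19 s

0.19 s


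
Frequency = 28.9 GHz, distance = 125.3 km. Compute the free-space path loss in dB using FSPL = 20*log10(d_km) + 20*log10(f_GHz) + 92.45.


20*log10(125.3) = 41.96
20*log10(28.9) = 29.22
FSPL = 163.6 dB

163.6 dB


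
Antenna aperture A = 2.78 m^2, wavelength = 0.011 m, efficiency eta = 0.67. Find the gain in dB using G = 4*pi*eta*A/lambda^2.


G_linear = 4*pi*0.67*2.78/0.011^2 = 193439.02
G_dB = 10*log10(193439.02) = 52.9 dB

52.9 dB


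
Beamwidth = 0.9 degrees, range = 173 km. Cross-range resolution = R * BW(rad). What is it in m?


BW_rad = 0.015707963
CR = 173000 * 0.015707963 = 2717.5 m

2717.5 m


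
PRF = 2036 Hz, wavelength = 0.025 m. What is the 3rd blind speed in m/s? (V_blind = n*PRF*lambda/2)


V_blind = 3 * 2036 * 0.025 / 2 = 76.4 m/s

76.4 m/s


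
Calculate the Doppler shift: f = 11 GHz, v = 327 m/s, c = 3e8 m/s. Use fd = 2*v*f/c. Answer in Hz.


fd = 2 * 327 * 11000000000.0 / 3e8 = 23980.0 Hz

23980.0 Hz


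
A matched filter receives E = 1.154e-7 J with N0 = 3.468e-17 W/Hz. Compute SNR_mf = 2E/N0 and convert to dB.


SNR_lin = 2 * 1.154e-7 / 3.468e-17 = 6.655e9
SNR_dB = 10*log10(6.655e9) = 98.2 dB

98.2 dB


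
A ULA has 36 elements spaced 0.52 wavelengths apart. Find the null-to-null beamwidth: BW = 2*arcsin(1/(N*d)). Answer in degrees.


1/(N*d) = 1/(36*0.52) = 0.053419
BW = 2*arcsin(0.053419) = 6.1 degrees

6.1 degrees


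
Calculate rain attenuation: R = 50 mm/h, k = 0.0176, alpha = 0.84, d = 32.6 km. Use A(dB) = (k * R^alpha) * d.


gamma = 0.0176 * 50^0.84 = 0.470595 dB/km
A = 0.470595 * 32.6 = 15.34 dB

15.34 dB


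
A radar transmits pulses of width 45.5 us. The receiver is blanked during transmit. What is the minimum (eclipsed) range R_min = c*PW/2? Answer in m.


R_min = 3e8 * 45.5e-6 / 2 = 6825.0 m

6825.0 m


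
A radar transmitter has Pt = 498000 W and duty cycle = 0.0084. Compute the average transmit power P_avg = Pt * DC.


P_avg = 498000 * 0.0084 = 4183.2 W

4183.2 W


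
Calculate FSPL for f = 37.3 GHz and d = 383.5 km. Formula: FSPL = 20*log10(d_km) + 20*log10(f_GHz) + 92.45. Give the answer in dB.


20*log10(383.5) = 51.68
20*log10(37.3) = 31.43
FSPL = 175.6 dB

175.6 dB


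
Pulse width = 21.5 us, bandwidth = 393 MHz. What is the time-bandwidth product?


TBP = 21.5 * 393 = 8449.5

8449.5


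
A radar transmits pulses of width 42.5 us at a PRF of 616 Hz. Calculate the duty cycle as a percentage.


DC = 42.5e-6 * 616 * 100 = 2.62%

2.62%


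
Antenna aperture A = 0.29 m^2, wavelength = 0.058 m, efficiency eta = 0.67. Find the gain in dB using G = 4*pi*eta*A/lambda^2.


G_linear = 4*pi*0.67*0.29/0.058^2 = 725.82
G_dB = 10*log10(725.82) = 28.6 dB

28.6 dB


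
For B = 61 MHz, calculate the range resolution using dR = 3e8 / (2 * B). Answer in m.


dR = 3e8 / (2 * 61000000.0) = 2.46 m

2.46 m


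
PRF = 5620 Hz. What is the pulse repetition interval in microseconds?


PRI = 1/5620 = 0.0001779359 s = 177.9 us

177.9 us


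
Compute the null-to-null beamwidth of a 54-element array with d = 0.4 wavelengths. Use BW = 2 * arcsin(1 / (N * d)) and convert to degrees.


1/(N*d) = 1/(54*0.4) = 0.046296
BW = 2*arcsin(0.046296) = 5.3 degrees

5.3 degrees


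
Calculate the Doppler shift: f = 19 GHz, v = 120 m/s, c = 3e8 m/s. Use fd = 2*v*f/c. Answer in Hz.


fd = 2 * 120 * 19000000000.0 / 3e8 = 15200.0 Hz

15200.0 Hz


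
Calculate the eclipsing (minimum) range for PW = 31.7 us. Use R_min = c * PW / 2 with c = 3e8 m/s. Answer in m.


R_min = 3e8 * 31.7e-6 / 2 = 4755.0 m

4755.0 m


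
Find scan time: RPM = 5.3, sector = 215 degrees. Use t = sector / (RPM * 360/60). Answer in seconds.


t = 215 / (5.3 * 360) * 60 = 6.76 s

6.76 s


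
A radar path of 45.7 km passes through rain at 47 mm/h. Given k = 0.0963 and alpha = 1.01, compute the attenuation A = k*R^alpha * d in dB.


gamma = 0.0963 * 47^1.01 = 4.70376 dB/km
A = 4.70376 * 45.7 = 214.96 dB

214.96 dB


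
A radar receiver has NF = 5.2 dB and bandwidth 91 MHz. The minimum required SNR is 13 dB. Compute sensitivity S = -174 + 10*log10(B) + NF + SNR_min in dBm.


10*log10(91000000.0) = 79.59
S = -174 + 79.59 + 5.2 + 13 = -76.2 dBm

-76.2 dBm


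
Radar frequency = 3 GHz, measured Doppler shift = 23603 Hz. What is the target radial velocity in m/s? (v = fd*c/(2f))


v = 23603 * 3e8 / (2 * 3000000000.0) = 1180.2 m/s

1180.2 m/s


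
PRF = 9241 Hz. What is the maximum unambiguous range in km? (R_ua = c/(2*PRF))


R_ua = 3e8 / (2 * 9241) = 16232.0 m = 16.2 km

16.2 km


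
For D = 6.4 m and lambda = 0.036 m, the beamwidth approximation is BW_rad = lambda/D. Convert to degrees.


BW_rad = 0.036 / 6.4 = 0.005625
BW_deg = 0.32 degrees

0.32 degrees


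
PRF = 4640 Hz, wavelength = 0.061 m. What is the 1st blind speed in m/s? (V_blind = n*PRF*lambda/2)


V_blind = 1 * 4640 * 0.061 / 2 = 141.5 m/s

141.5 m/s


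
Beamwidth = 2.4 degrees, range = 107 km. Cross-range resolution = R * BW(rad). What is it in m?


BW_rad = 0.041887902
CR = 107000 * 0.041887902 = 4482.0 m

4482.0 m


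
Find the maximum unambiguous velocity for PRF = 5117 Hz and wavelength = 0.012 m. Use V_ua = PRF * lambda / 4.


V_ua = 5117 * 0.012 / 4 = 15.4 m/s

15.4 m/s


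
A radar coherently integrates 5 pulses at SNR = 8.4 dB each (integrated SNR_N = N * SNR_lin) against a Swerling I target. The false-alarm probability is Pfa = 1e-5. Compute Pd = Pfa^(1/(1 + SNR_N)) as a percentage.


SNR_lin = 10^(8.4/10) = 6.91831
SNR_N = 5 * 6.91831 = 34.59155
1/(1 + SNR_N) = 1/35.59155 = 0.0280966
Pd = (1e-5)^0.0280966 = 0.72363
Pd = 72.4%

72.4%


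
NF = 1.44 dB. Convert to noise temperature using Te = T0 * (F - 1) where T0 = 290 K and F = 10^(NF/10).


NF_lin = 10^(1.44/10) = 1.393157
Te = 290 * (1.393157 - 1) = 114.0 K

114.0 K


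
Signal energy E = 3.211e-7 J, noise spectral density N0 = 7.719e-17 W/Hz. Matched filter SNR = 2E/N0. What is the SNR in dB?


SNR_lin = 2 * 3.211e-7 / 7.719e-17 = 8.32e9
SNR_dB = 10*log10(8.32e9) = 99.2 dB

99.2 dB


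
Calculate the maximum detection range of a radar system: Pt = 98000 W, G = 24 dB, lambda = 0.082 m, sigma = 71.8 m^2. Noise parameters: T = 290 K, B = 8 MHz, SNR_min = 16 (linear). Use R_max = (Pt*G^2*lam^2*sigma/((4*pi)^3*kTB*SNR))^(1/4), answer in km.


G_lin = 10^(24/10) = 251.188643
R^4 = 98000 * 251.188643^2 * 0.082^2 * 71.8 / ((4*pi)^3 * 1.38e-23 * 290 * 8000000.0 * 16)
R^4 = 2.93671e18 m^4
R_max = (2.93671e18)^(1/4) = 41396.7 m = 41.4 km

41.4 km


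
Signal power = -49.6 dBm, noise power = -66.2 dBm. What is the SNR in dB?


SNR = -49.6 - (-66.2) = 16.6 dB

16.6 dB


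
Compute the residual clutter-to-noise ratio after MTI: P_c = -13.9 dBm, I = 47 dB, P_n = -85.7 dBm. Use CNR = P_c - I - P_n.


CNR = -13.9 - 47 - (-85.7) = 24.8 dB

24.8 dB


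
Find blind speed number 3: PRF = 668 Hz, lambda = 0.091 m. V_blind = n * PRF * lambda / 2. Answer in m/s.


V_blind = 3 * 668 * 0.091 / 2 = 91.2 m/s

91.2 m/s


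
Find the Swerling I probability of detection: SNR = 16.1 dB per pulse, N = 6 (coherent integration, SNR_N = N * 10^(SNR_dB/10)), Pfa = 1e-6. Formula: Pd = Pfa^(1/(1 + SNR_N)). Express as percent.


SNR_lin = 10^(16.1/10) = 40.73803
SNR_N = 6 * 40.73803 = 244.42818
1/(1 + SNR_N) = 1/245.42818 = 0.0040745
Pd = (1e-6)^0.0040745 = 0.94526
Pd = 94.5%

94.5%


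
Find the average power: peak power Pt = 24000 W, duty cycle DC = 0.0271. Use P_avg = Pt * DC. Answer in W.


P_avg = 24000 * 0.0271 = 650.4 W

650.4 W


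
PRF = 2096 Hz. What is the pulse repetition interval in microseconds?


PRI = 1/2096 = 0.0004770992 s = 477.1 us

477.1 us


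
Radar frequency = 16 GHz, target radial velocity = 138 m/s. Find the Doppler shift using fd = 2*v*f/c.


fd = 2 * 138 * 16000000000.0 / 3e8 = 14720.0 Hz

14720.0 Hz


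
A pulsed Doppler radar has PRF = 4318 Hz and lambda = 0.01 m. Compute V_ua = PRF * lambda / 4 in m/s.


V_ua = 4318 * 0.01 / 4 = 10.8 m/s

10.8 m/s


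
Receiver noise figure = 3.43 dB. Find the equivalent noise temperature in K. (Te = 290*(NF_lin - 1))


NF_lin = 10^(3.43/10) = 2.202926
Te = 290 * (2.202926 - 1) = 348.8 K

348.8 K


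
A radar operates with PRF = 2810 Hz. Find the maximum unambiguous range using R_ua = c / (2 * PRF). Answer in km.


R_ua = 3e8 / (2 * 2810) = 53380.8 m = 53.4 km

53.4 km


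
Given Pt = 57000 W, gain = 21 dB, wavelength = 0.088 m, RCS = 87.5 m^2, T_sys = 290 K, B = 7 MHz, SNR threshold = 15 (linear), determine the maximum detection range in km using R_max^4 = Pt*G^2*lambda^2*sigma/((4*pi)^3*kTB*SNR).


G_lin = 10^(21/10) = 125.892541
R^4 = 57000 * 125.892541^2 * 0.088^2 * 87.5 / ((4*pi)^3 * 1.38e-23 * 290 * 7000000.0 * 15)
R^4 = 7.34095e17 m^4
R_max = (7.34095e17)^(1/4) = 29271.0 m = 29.3 km

29.3 km


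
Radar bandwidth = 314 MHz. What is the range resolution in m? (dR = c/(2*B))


dR = 3e8 / (2 * 314000000.0) = 0.48 m

0.48 m


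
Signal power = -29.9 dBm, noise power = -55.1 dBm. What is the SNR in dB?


SNR = -29.9 - (-55.1) = 25.2 dB

25.2 dB


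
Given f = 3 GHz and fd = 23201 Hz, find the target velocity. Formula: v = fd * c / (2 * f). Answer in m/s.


v = 23201 * 3e8 / (2 * 3000000000.0) = 1160.1 m/s

1160.1 m/s


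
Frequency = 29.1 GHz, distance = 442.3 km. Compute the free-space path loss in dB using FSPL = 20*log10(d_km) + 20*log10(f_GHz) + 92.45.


20*log10(442.3) = 52.91
20*log10(29.1) = 29.28
FSPL = 174.6 dB

174.6 dB


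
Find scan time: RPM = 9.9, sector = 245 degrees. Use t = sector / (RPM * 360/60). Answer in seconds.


t = 245 / (9.9 * 360) * 60 = 4.12 s

4.12 s


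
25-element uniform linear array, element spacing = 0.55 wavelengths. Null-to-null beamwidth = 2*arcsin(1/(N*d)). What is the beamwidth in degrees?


1/(N*d) = 1/(25*0.55) = 0.072727
BW = 2*arcsin(0.072727) = 8.3 degrees

8.3 degrees


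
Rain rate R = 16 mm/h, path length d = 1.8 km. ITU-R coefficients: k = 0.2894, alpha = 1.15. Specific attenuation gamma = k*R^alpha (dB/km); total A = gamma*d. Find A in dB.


gamma = 0.2894 * 16^1.15 = 7.018374 dB/km
A = 7.018374 * 1.8 = 12.63 dB

12.63 dB


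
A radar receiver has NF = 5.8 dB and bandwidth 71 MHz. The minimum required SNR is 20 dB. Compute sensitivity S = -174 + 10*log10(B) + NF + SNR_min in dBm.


10*log10(71000000.0) = 78.51
S = -174 + 78.51 + 5.8 + 20 = -69.7 dBm

-69.7 dBm


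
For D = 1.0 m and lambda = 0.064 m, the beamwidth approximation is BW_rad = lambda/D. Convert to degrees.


BW_rad = 0.064 / 1.0 = 0.064
BW_deg = 3.67 degrees

3.67 degrees


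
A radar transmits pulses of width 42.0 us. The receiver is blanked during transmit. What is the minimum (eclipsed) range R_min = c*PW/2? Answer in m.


R_min = 3e8 * 42.0e-6 / 2 = 6300.0 m

6300.0 m


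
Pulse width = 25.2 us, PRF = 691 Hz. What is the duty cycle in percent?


DC = 25.2e-6 * 691 * 100 = 1.74%

1.74%


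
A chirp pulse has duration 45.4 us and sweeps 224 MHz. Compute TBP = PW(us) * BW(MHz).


TBP = 45.4 * 224 = 10169.6

10169.6


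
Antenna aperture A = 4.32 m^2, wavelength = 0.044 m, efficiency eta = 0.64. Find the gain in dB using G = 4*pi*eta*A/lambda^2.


G_linear = 4*pi*0.64*4.32/0.044^2 = 17946.02
G_dB = 10*log10(17946.02) = 42.5 dB

42.5 dB


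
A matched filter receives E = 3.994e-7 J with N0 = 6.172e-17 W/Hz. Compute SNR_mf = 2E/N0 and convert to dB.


SNR_lin = 2 * 3.994e-7 / 6.172e-17 = 1.294e10
SNR_dB = 10*log10(1.294e10) = 101.1 dB

101.1 dB


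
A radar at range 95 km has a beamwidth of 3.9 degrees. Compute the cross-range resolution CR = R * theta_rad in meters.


BW_rad = 0.068067841
CR = 95000 * 0.068067841 = 6466.4 m

6466.4 m


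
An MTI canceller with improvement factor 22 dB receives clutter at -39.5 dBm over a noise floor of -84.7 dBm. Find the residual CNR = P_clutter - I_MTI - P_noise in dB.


CNR = -39.5 - 22 - (-84.7) = 23.2 dB

23.2 dB


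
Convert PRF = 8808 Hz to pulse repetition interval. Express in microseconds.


PRI = 1/8808 = 0.0001135332 s = 113.5 us

113.5 us


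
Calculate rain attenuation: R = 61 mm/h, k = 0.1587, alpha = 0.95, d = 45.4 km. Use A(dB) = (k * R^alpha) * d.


gamma = 0.1587 * 61^0.95 = 7.88207 dB/km
A = 7.88207 * 45.4 = 357.85 dB

357.85 dB


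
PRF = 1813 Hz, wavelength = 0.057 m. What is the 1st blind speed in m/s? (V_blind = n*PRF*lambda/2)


V_blind = 1 * 1813 * 0.057 / 2 = 51.7 m/s

51.7 m/s


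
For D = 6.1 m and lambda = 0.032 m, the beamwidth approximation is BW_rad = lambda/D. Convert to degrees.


BW_rad = 0.032 / 6.1 = 0.005246
BW_deg = 0.3 degrees

0.3 degrees


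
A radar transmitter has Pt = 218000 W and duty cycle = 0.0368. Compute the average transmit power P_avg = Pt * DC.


P_avg = 218000 * 0.0368 = 8022.4 W

8022.4 W


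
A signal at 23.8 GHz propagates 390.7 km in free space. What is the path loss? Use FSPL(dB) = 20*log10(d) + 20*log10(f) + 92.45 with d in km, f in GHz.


20*log10(390.7) = 51.84
20*log10(23.8) = 27.53
FSPL = 171.8 dB

171.8 dB


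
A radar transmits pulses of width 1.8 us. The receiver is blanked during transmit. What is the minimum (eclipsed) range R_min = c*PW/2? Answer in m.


R_min = 3e8 * 1.8e-6 / 2 = 270.0 m

270.0 m


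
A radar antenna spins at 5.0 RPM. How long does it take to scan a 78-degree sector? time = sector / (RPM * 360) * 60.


t = 78 / (5.0 * 360) * 60 = 2.6 s

2.6 s


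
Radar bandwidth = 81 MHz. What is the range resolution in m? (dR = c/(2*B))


dR = 3e8 / (2 * 81000000.0) = 1.85 m

1.85 m


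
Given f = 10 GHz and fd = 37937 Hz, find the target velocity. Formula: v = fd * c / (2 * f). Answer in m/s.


v = 37937 * 3e8 / (2 * 10000000000.0) = 569.1 m/s

569.1 m/s


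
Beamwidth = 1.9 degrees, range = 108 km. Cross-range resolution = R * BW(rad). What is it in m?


BW_rad = 0.033161256
CR = 108000 * 0.033161256 = 3581.4 m

3581.4 m


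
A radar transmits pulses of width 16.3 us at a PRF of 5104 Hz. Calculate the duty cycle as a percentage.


DC = 16.3e-6 * 5104 * 100 = 8.32%

8.32%


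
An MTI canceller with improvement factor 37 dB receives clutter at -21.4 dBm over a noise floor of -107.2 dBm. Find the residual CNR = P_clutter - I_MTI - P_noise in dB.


CNR = -21.4 - 37 - (-107.2) = 48.8 dB

48.8 dB


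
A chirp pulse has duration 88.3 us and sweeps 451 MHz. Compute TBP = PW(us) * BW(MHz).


TBP = 88.3 * 451 = 39823.3

39823.3


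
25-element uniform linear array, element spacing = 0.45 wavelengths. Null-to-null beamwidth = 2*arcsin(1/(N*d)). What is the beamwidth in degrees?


1/(N*d) = 1/(25*0.45) = 0.088889
BW = 2*arcsin(0.088889) = 10.2 degrees

10.2 degrees


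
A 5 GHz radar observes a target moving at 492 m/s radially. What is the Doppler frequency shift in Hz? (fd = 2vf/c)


fd = 2 * 492 * 5000000000.0 / 3e8 = 16400.0 Hz

16400.0 Hz


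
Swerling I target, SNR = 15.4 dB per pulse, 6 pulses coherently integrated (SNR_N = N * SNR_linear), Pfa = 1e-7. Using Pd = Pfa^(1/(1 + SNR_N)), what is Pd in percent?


SNR_lin = 10^(15.4/10) = 34.67369
SNR_N = 6 * 34.67369 = 208.04214
1/(1 + SNR_N) = 1/209.04214 = 0.0047837
Pd = (1e-7)^0.0047837 = 0.92579
Pd = 92.6%

92.6%


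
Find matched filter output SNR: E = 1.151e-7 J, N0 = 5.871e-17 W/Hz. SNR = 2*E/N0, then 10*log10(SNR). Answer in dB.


SNR_lin = 2 * 1.151e-7 / 5.871e-17 = 3.921e9
SNR_dB = 10*log10(3.921e9) = 95.9 dB

95.9 dB


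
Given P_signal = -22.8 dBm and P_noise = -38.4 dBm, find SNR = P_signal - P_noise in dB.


SNR = -22.8 - (-38.4) = 15.6 dB

15.6 dB


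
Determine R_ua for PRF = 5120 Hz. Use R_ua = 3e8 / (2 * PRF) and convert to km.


R_ua = 3e8 / (2 * 5120) = 29296.9 m = 29.3 km

29.3 km


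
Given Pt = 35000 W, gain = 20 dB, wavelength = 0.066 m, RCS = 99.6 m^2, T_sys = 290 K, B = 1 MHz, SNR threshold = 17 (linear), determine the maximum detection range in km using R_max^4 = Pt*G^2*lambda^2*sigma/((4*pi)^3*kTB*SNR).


G_lin = 10^(20/10) = 100.0
R^4 = 35000 * 100.0^2 * 0.066^2 * 99.6 / ((4*pi)^3 * 1.38e-23 * 290 * 1000000.0 * 17)
R^4 = 1.12476e18 m^4
R_max = (1.12476e18)^(1/4) = 32566.0 m = 32.6 km

32.6 km


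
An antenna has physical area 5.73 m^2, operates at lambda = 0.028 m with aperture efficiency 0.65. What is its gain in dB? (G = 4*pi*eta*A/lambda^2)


G_linear = 4*pi*0.65*5.73/0.028^2 = 59698.27
G_dB = 10*log10(59698.27) = 47.8 dB

47.8 dB


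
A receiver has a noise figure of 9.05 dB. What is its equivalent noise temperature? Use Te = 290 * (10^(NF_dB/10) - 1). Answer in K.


NF_lin = 10^(9.05/10) = 8.035261
Te = 290 * (8.035261 - 1) = 2040.2 K

2040.2 K


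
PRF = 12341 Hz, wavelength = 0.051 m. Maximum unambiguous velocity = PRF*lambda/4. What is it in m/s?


V_ua = 12341 * 0.051 / 4 = 157.3 m/s

157.3 m/s


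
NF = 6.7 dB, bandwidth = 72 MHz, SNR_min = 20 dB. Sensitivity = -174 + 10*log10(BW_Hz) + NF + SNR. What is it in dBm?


10*log10(72000000.0) = 78.57
S = -174 + 78.57 + 6.7 + 20 = -68.7 dBm

-68.7 dBm


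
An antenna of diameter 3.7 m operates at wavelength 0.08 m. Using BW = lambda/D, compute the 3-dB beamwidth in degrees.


BW_rad = 0.08 / 3.7 = 0.021622
BW_deg = 1.24 degrees

1.24 degrees


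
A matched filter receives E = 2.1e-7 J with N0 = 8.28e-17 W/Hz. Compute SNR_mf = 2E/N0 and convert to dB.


SNR_lin = 2 * 2.1e-7 / 8.28e-17 = 5.072e9
SNR_dB = 10*log10(5.072e9) = 97.1 dB

97.1 dB


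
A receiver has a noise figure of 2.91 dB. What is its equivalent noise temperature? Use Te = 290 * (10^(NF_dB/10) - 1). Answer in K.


NF_lin = 10^(2.91/10) = 1.954339
Te = 290 * (1.954339 - 1) = 276.8 K

276.8 K


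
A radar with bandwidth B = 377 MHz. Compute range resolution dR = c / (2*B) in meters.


dR = 3e8 / (2 * 377000000.0) = 0.4 m

0.4 m


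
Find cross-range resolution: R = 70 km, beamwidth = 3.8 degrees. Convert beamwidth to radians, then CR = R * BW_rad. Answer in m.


BW_rad = 0.066322512
CR = 70000 * 0.066322512 = 4642.6 m

4642.6 m


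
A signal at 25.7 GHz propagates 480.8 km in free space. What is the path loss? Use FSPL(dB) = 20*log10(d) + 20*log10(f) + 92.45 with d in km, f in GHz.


20*log10(480.8) = 53.64
20*log10(25.7) = 28.2
FSPL = 174.3 dB

174.3 dB


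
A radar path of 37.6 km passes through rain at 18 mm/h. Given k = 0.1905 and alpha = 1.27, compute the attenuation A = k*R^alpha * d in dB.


gamma = 0.1905 * 18^1.27 = 7.483264 dB/km
A = 7.483264 * 37.6 = 281.37 dB

281.37 dB


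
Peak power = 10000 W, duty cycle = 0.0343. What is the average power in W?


P_avg = 10000 * 0.0343 = 343.0 W

343.0 W


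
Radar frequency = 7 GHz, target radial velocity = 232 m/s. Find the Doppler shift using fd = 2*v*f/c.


fd = 2 * 232 * 7000000000.0 / 3e8 = 10826.7 Hz

10826.7 Hz


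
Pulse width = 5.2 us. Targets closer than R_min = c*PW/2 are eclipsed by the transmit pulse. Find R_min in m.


R_min = 3e8 * 5.2e-6 / 2 = 780.0 m

780.0 m


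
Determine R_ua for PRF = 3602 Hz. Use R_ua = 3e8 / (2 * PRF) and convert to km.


R_ua = 3e8 / (2 * 3602) = 41643.5 m = 41.6 km

41.6 km


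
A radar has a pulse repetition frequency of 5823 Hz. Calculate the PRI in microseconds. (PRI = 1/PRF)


PRI = 1/5823 = 0.0001717328 s = 171.7 us

171.7 us


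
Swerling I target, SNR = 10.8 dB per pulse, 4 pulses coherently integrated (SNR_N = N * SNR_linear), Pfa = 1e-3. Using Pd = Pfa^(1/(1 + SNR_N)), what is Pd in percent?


SNR_lin = 10^(10.8/10) = 12.02264
SNR_N = 4 * 12.02264 = 48.09056
1/(1 + SNR_N) = 1/49.09056 = 0.0203705
Pd = (1e-3)^0.0203705 = 0.86874
Pd = 86.9%

86.9%


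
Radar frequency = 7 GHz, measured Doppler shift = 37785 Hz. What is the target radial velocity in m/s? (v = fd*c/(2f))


v = 37785 * 3e8 / (2 * 7000000000.0) = 809.7 m/s

809.7 m/s


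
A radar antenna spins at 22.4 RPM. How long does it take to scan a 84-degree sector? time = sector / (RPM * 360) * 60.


t = 84 / (22.4 * 360) * 60 = 0.63 s

0.63 s


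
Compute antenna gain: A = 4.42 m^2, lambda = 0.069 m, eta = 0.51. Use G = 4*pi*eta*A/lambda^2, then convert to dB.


G_linear = 4*pi*0.51*4.42/0.069^2 = 5949.82
G_dB = 10*log10(5949.82) = 37.7 dB

37.7 dB


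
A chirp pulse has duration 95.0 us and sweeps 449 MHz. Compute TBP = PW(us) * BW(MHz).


TBP = 95.0 * 449 = 42655.0

42655.0


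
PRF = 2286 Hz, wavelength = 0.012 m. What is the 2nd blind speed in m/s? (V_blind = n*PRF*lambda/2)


V_blind = 2 * 2286 * 0.012 / 2 = 27.4 m/s

27.4 m/s


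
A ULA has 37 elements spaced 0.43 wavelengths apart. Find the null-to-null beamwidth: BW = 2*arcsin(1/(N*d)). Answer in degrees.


1/(N*d) = 1/(37*0.43) = 0.062854
BW = 2*arcsin(0.062854) = 7.2 degrees

7.2 degrees


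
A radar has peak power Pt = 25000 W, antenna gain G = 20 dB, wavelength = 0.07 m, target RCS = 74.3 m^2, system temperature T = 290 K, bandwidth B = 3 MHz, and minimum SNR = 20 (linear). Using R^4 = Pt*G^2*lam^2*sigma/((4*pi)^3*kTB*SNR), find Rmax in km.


G_lin = 10^(20/10) = 100.0
R^4 = 25000 * 100.0^2 * 0.07^2 * 74.3 / ((4*pi)^3 * 1.38e-23 * 290 * 3000000.0 * 20)
R^4 = 1.91015e17 m^4
R_max = (1.91015e17)^(1/4) = 20905.8 m = 20.9 km

20.9 km


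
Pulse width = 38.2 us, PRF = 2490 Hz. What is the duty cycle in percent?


DC = 38.2e-6 * 2490 * 100 = 9.51%

9.51%


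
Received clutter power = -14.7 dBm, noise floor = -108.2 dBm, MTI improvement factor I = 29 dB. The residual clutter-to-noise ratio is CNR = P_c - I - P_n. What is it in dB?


CNR = -14.7 - 29 - (-108.2) = 64.5 dB

64.5 dB


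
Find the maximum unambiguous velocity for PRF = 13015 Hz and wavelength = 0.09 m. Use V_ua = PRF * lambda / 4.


V_ua = 13015 * 0.09 / 4 = 292.8 m/s

292.8 m/s


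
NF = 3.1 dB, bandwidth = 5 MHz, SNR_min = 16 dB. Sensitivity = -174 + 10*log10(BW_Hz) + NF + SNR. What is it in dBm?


10*log10(5000000.0) = 66.99
S = -174 + 66.99 + 3.1 + 16 = -87.9 dBm

-87.9 dBm


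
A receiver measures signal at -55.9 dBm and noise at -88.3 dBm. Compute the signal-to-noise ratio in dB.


SNR = -55.9 - (-88.3) = 32.4 dB

32.4 dB


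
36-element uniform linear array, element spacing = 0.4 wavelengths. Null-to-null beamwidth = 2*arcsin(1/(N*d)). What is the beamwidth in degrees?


1/(N*d) = 1/(36*0.4) = 0.069444
BW = 2*arcsin(0.069444) = 8.0 degrees

8.0 degrees


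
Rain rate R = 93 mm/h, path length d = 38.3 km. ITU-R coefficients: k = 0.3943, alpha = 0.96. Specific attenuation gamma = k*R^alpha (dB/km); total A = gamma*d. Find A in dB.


gamma = 0.3943 * 93^0.96 = 30.589361 dB/km
A = 30.589361 * 38.3 = 1171.57 dB

1171.57 dB


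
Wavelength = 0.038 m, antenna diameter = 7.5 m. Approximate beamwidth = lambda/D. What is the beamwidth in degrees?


BW_rad = 0.038 / 7.5 = 0.005067
BW_deg = 0.29 degrees

0.29 degrees


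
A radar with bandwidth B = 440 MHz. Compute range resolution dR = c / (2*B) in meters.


dR = 3e8 / (2 * 440000000.0) = 0.34 m

0.34 m


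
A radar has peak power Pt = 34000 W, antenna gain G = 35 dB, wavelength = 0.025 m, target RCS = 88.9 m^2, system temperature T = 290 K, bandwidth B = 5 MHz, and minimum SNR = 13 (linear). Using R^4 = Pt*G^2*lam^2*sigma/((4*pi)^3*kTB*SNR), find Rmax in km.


G_lin = 10^(35/10) = 3162.27766
R^4 = 34000 * 3162.27766^2 * 0.025^2 * 88.9 / ((4*pi)^3 * 1.38e-23 * 290 * 5000000.0 * 13)
R^4 = 3.65966e19 m^4
R_max = (3.65966e19)^(1/4) = 77778.6 m = 77.8 km

77.8 km


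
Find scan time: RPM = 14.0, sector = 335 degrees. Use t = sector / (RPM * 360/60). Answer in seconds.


t = 335 / (14.0 * 360) * 60 = 3.99 s

3.99 s


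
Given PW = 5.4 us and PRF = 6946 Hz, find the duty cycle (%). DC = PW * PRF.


DC = 5.4e-6 * 6946 * 100 = 3.75%

3.75%


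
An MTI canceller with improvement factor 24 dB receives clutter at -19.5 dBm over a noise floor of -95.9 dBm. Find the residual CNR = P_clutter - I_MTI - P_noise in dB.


CNR = -19.5 - 24 - (-95.9) = 52.4 dB

52.4 dB


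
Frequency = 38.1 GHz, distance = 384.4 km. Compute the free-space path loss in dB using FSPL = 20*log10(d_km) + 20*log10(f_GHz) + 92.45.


20*log10(384.4) = 51.7
20*log10(38.1) = 31.62
FSPL = 175.8 dB

175.8 dB


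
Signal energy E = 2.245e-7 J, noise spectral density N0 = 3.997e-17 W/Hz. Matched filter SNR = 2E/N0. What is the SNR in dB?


SNR_lin = 2 * 2.245e-7 / 3.997e-17 = 1.123e10
SNR_dB = 10*log10(1.123e10) = 100.5 dB

100.5 dB


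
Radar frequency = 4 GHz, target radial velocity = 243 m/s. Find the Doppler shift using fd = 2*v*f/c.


fd = 2 * 243 * 4000000000.0 / 3e8 = 6480.0 Hz

6480.0 Hz


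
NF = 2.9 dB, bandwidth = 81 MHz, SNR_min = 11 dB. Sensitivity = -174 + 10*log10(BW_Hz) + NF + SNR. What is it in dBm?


10*log10(81000000.0) = 79.08
S = -174 + 79.08 + 2.9 + 11 = -81.0 dBm

-81.0 dBm


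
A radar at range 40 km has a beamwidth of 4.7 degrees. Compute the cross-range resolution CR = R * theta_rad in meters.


BW_rad = 0.082030475
CR = 40000 * 0.082030475 = 3281.2 m

3281.2 m


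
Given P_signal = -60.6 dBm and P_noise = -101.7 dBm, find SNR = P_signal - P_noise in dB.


SNR = -60.6 - (-101.7) = 41.1 dB

41.1 dB


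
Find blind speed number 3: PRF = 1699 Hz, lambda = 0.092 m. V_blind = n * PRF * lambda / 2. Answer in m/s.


V_blind = 3 * 1699 * 0.092 / 2 = 234.5 m/s

234.5 m/s


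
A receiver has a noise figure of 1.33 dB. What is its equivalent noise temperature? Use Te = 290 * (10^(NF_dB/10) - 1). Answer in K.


NF_lin = 10^(1.33/10) = 1.358313
Te = 290 * (1.358313 - 1) = 103.9 K

103.9 K


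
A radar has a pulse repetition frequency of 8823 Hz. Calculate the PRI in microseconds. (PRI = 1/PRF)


PRI = 1/8823 = 0.0001133401 s = 113.3 us

113.3 us


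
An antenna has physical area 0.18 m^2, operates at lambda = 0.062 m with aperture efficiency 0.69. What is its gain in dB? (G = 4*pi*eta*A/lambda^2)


G_linear = 4*pi*0.69*0.18/0.062^2 = 406.02
G_dB = 10*log10(406.02) = 26.1 dB

26.1 dB


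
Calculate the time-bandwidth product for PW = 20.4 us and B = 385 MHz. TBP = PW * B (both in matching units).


TBP = 20.4 * 385 = 7854.0

7854.0


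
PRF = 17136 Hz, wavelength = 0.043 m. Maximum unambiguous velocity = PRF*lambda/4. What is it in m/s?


V_ua = 17136 * 0.043 / 4 = 184.2 m/s

184.2 m/s


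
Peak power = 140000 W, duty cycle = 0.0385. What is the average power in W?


P_avg = 140000 * 0.0385 = 5390.0 W

5390.0 W


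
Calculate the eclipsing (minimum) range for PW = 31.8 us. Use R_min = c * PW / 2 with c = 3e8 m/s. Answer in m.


R_min = 3e8 * 31.8e-6 / 2 = 4770.0 m

4770.0 m


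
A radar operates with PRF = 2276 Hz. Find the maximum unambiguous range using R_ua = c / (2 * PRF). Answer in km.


R_ua = 3e8 / (2 * 2276) = 65905.1 m = 65.9 km

65.9 km


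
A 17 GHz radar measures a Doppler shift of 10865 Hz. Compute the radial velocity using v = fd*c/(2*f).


v = 10865 * 3e8 / (2 * 17000000000.0) = 95.9 m/s

95.9 m/s


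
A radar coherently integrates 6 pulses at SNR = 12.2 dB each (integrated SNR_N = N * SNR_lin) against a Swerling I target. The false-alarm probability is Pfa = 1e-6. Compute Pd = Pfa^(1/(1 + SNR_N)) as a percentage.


SNR_lin = 10^(12.2/10) = 16.59587
SNR_N = 6 * 16.59587 = 99.57522
1/(1 + SNR_N) = 1/100.57522 = 0.0099428
Pd = (1e-6)^0.0099428 = 0.87165
Pd = 87.2%

87.2%


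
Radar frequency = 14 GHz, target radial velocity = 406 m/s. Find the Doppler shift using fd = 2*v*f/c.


fd = 2 * 406 * 14000000000.0 / 3e8 = 37893.3 Hz

37893.3 Hz


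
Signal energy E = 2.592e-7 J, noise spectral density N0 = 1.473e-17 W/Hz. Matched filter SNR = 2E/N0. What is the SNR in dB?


SNR_lin = 2 * 2.592e-7 / 1.473e-17 = 3.519e10
SNR_dB = 10*log10(3.519e10) = 105.5 dB

105.5 dB


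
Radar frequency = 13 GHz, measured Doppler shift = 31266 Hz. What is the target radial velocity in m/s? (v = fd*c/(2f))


v = 31266 * 3e8 / (2 * 13000000000.0) = 360.8 m/s

360.8 m/s


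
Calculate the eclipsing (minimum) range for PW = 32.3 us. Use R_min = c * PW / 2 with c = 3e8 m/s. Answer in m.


R_min = 3e8 * 32.3e-6 / 2 = 4845.0 m

4845.0 m


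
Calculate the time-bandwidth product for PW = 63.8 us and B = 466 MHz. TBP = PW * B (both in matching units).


TBP = 63.8 * 466 = 29730.8

29730.8


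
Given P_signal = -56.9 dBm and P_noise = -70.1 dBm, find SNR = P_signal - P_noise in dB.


SNR = -56.9 - (-70.1) = 13.2 dB

13.2 dB


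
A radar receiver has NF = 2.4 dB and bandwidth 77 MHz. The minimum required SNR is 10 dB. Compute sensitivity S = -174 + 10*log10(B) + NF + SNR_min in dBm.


10*log10(77000000.0) = 78.86
S = -174 + 78.86 + 2.4 + 10 = -82.7 dBm

-82.7 dBm


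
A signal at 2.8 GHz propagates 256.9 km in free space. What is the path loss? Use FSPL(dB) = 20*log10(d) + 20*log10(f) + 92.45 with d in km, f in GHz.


20*log10(256.9) = 48.2
20*log10(2.8) = 8.94
FSPL = 149.6 dB

149.6 dB


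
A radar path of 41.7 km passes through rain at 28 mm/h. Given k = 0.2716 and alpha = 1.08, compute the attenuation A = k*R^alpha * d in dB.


gamma = 0.2716 * 28^1.08 = 9.92797 dB/km
A = 9.92797 * 41.7 = 414.0 dB

414.0 dB


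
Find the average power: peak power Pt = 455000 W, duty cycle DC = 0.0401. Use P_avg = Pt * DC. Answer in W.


P_avg = 455000 * 0.0401 = 18245.5 W

18245.5 W


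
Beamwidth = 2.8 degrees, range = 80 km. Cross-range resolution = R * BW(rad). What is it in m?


BW_rad = 0.048869219
CR = 80000 * 0.048869219 = 3909.5 m

3909.5 m


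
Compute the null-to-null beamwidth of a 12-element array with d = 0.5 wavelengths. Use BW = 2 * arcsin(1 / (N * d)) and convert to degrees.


1/(N*d) = 1/(12*0.5) = 0.166667
BW = 2*arcsin(0.166667) = 19.2 degrees

19.2 degrees


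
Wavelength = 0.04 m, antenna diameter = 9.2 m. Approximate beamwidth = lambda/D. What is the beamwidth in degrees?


BW_rad = 0.04 / 9.2 = 0.004348
BW_deg = 0.25 degrees

0.25 degrees


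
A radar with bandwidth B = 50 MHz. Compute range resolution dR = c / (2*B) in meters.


dR = 3e8 / (2 * 50000000.0) = 3.0 m

3.0 m


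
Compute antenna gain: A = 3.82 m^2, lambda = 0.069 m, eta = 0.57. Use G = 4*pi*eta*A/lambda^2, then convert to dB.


G_linear = 4*pi*0.57*3.82/0.069^2 = 5747.12
G_dB = 10*log10(5747.12) = 37.6 dB

37.6 dB


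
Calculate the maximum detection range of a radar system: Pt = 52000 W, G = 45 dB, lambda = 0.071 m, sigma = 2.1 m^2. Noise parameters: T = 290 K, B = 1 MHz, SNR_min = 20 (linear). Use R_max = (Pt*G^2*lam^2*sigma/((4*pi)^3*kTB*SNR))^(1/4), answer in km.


G_lin = 10^(45/10) = 31622.776602
R^4 = 52000 * 31622.776602^2 * 0.071^2 * 2.1 / ((4*pi)^3 * 1.38e-23 * 290 * 1000000.0 * 20)
R^4 = 3.46579e21 m^4
R_max = (3.46579e21)^(1/4) = 242633.4 m = 242.6 km

242.6 km


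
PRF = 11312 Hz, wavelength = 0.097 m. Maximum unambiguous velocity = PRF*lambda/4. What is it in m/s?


V_ua = 11312 * 0.097 / 4 = 274.3 m/s

274.3 m/s


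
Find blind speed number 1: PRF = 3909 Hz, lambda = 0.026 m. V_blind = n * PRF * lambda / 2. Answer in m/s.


V_blind = 1 * 3909 * 0.026 / 2 = 50.8 m/s

50.8 m/s
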